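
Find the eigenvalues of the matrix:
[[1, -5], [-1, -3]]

Characteristic equation: det(A - λI) = 0
λ² - (trace)λ + (det) = 0
trace = 1 + -3 = -2, det = (1)(-3) - (-5)(-1) = -8
λ² - (-2)λ + (-8) = 0
λ = (-2 ± √((-2)² - 4·(-8))) / 2 = (-2 ± √36) / 2
Solving: λ = -4, 2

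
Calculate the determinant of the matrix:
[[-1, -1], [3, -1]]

For a 2×2 matrix [[a, b], [c, d]], det = ad - bc
det = (-1)(-1) - (-1)(3) = 1 - -3 = 4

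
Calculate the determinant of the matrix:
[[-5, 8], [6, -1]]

For a 2×2 matrix [[a, b], [c, d]], det = ad - bc
det = (-5)(-1) - (8)(6) = 5 - 48 = -43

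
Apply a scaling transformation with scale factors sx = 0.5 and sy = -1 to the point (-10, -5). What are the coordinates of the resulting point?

Scaling matrix:
[[0.50, 0], [0, -1]]
Result: (-10 × 0.5, -5 × -1) = (-5, 5)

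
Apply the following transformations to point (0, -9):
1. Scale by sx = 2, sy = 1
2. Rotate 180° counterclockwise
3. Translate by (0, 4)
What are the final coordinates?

Step 1: Scale → (0, -9)
Step 2: Rotate 180° → (0, 9)
Step 3: Translate → (0, 13)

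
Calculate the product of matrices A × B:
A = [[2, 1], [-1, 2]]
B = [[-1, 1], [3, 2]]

Matrix multiplication:
C[0][0] = 2×-1 + 1×3 = 1
C[0][1] = 2×1 + 1×2 = 4
C[1][0] = -1×-1 + 2×3 = 7
C[1][1] = -1×1 + 2×2 = 3
Result: [[1, 4], [7, 3]]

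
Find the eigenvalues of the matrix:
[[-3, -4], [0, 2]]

Characteristic equation: det(A - λI) = 0
λ² - (trace)λ + (det) = 0
trace = -3 + 2 = -1, det = (-3)(2) - (-4)(0) = -6
λ² - (-1)λ + (-6) = 0
λ = (-1 ± √((-1)² - 4·(-6))) / 2 = (-1 ± √25) / 2
Solving: λ = -3, 2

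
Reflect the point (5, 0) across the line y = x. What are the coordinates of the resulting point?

Reflection across line y = x: (5, 0) → (0, 5)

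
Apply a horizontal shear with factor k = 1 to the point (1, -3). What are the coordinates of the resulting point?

Shear matrix for horizontal shear with factor k = 1:
[[1, 1], [0, 1]]
Result: (1, -3) → (-2, -3)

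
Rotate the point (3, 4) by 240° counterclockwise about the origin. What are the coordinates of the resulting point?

Rotation matrix for 240°: [[cos 240°, -sin 240°], [sin 240°, cos 240°]] ≈ [[-0.500000, 0.866025], [-0.866025, -0.500000]]
[[-0.500000, 0.866025], [-0.866025, -0.500000]] × [3, 4]ᵀ ≈ [1.9641, -4.5981]ᵀ
Result: (1.9641, -4.5981)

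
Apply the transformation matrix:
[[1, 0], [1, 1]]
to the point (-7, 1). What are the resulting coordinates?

Matrix multiplication:
[[1, 0], [1, 1]] × [-7, 1]ᵀ
= [(1)(-7) + (0)(1), (1)(-7) + (1)(1)]ᵀ
= [-7, -6]ᵀ
Result: (-7, -6)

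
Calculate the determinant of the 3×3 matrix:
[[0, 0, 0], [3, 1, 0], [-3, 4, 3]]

Expansion along first row:
det = 0·det([[1,0],[4,3]]) - 0·det([[3,0],[-3,3]]) + 0·det([[3,1],[-3,4]])
    = 0·(1·3 - 0·4) - 0·(3·3 - 0·-3) + 0·(3·4 - 1·-3)
    = 0·3 - 0·9 + 0·15
    = 0 + 0 + 0 = 0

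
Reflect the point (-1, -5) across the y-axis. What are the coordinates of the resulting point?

Reflection across y-axis: (-1, -5) → (1, -5)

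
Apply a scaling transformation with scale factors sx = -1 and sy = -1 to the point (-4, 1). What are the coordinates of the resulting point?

Scaling matrix:
[[-1, 0], [0, -1]]
Result: (-4 × -1, 1 × -1) = (4, -1)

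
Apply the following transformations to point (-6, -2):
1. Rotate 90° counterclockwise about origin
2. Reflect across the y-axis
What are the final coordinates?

Step 1: Rotate 90° → (2, -6)
Step 2: Reflect across y-axis → (-2, -6)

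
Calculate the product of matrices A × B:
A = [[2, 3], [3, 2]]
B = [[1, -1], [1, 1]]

Matrix multiplication:
C[0][0] = 2×1 + 3×1 = 5
C[0][1] = 2×-1 + 3×1 = 1
C[1][0] = 3×1 + 2×1 = 5
C[1][1] = 3×-1 + 2×1 = -1
Result: [[5, 1], [5, -1]]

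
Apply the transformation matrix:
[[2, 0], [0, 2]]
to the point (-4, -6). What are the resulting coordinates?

Matrix multiplication:
[[2, 0], [0, 2]] × [-4, -6]ᵀ
= [(2)(-4) + (0)(-6), (0)(-4) + (2)(-6)]ᵀ
= [-8, -12]ᵀ
Result: (-8, -12)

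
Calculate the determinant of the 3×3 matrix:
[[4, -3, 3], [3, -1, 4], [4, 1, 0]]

Expansion along first row:
det = 4·det([[-1,4],[1,0]]) - -3·det([[3,4],[4,0]]) + 3·det([[3,-1],[4,1]])
    = 4·(-1·0 - 4·1) - -3·(3·0 - 4·4) + 3·(3·1 - -1·4)
    = 4·-4 - -3·-16 + 3·7
    = -16 + -48 + 21 = -43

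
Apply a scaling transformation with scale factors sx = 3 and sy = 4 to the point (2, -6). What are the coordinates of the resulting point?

Scaling matrix:
[[3, 0], [0, 4]]
Result: (2 × 3, -6 × 4) = (6, -24)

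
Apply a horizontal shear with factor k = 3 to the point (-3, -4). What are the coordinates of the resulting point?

Shear matrix for horizontal shear with factor k = 3:
[[1, 3], [0, 1]]
Result: (-3, -4) → (-15, -4)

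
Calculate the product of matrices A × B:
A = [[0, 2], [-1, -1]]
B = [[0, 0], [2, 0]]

Matrix multiplication:
C[0][0] = 0×0 + 2×2 = 4
C[0][1] = 0×0 + 2×0 = 0
C[1][0] = -1×0 + -1×2 = -2
C[1][1] = -1×0 + -1×0 = 0
Result: [[4, 0], [-2, 0]]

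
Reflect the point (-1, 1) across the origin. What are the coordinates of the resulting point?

Reflection across origin: (-1, 1) → (1, -1)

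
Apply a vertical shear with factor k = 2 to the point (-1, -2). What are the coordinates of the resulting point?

Shear matrix for vertical shear with factor k = 2:
[[1, 0], [2, 1]]
Result: (-1, -2) → (-1, -4)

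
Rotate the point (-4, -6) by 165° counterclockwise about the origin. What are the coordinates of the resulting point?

Rotation matrix for 165°: [[cos 165°, -sin 165°], [sin 165°, cos 165°]] ≈ [[-0.965926, -0.258819], [0.258819, -0.965926]]
[[-0.965926, -0.258819], [0.258819, -0.965926]] × [-4, -6]ᵀ ≈ [5.4166, 4.7603]ᵀ
Result: (5.4166, 4.7603)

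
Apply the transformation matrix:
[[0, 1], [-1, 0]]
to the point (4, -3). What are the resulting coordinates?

Matrix multiplication:
[[0, 1], [-1, 0]] × [4, -3]ᵀ
= [(0)(4) + (1)(-3), (-1)(4) + (0)(-3)]ᵀ
= [-3, -4]ᵀ
Result: (-3, -4)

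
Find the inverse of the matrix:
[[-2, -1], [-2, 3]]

For [[a,b],[c,d]], inverse = (1/det)·[[d,-b],[-c,a]]
det = (-2)(3) - (-1)(-2) = -6 - 2 = -8
Inverse = (1/-8)·[[3, 1], [2, -2]]
= [[-3/8, -1/8], [-1/4, 1/4]]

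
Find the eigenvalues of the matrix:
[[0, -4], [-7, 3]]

Characteristic equation: det(A - λI) = 0
λ² - (trace)λ + (det) = 0
trace = 0 + 3 = 3, det = (0)(3) - (-4)(-7) = -28
λ² - (3)λ + (-28) = 0
λ = (3 ± √((3)² - 4·(-28))) / 2 = (3 ± √121) / 2
Solving: λ = -4, 7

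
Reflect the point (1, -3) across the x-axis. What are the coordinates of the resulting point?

Reflection across x-axis: (1, -3) → (1, 3)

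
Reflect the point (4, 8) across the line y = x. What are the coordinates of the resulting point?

Reflection across line y = x: (4, 8) → (8, 4)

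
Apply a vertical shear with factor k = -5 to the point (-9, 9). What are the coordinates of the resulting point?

Shear matrix for vertical shear with factor k = -5:
[[1, 0], [-5, 1]]
Result: (-9, 9) → (-9, 54)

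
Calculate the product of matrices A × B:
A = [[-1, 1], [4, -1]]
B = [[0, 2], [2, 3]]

Matrix multiplication:
C[0][0] = -1×0 + 1×2 = 2
C[0][1] = -1×2 + 1×3 = 1
C[1][0] = 4×0 + -1×2 = -2
C[1][1] = 4×2 + -1×3 = 5
Result: [[2, 1], [-2, 5]]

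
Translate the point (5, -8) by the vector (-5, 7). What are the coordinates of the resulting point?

Translation by (-5, 7) (homogeneous matrix [[1, 0, -5], [0, 1, 7], [0, 0, 1]]):
x' = 5 + -5 = 0
y' = -8 + 7 = -1
Result: (0, -1)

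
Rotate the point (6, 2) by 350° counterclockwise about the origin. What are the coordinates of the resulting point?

Rotation matrix for 350°: [[cos 350°, -sin 350°], [sin 350°, cos 350°]] ≈ [[0.984808, 0.173648], [-0.173648, 0.984808]]
[[0.984808, 0.173648], [-0.173648, 0.984808]] × [6, 2]ᵀ ≈ [6.2561, 0.9277]ᵀ
Result: (6.2561, 0.9277)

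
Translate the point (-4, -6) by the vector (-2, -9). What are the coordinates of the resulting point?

Translation by (-2, -9) (homogeneous matrix [[1, 0, -2], [0, 1, -9], [0, 0, 1]]):
x' = -4 + -2 = -6
y' = -6 + -9 = -15
Result: (-6, -15)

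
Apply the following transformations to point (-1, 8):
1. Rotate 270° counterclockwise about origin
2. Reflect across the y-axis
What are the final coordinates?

Step 1: Rotate 270° → (8, 1)
Step 2: Reflect across y-axis → (-8, 1)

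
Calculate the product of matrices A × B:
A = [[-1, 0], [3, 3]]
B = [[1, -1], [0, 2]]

Matrix multiplication:
C[0][0] = -1×1 + 0×0 = -1
C[0][1] = -1×-1 + 0×2 = 1
C[1][0] = 3×1 + 3×0 = 3
C[1][1] = 3×-1 + 3×2 = 3
Result: [[-1, 1], [3, 3]]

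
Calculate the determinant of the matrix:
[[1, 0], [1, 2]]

For a 2×2 matrix [[a, b], [c, d]], det = ad - bc
det = (1)(2) - (0)(1) = 2 - 0 = 2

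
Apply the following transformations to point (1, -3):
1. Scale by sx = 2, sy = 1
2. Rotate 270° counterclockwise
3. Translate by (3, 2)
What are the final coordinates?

Step 1: Scale → (2, -3)
Step 2: Rotate 270° → (-3, -2)
Step 3: Translate → (0, 0)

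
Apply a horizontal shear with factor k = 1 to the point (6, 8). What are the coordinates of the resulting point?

Shear matrix for horizontal shear with factor k = 1:
[[1, 1], [0, 1]]
Result: (6, 8) → (14, 8)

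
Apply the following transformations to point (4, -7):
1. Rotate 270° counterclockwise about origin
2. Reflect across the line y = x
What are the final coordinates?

Step 1: Rotate 270° → (-7, -4)
Step 2: Reflect across line y = x → (-4, -7)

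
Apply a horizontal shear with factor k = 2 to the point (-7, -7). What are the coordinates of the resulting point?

Shear matrix for horizontal shear with factor k = 2:
[[1, 2], [0, 1]]
Result: (-7, -7) → (-21, -7)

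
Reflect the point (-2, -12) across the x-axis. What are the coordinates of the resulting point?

Reflection across x-axis: (-2, -12) → (-2, 12)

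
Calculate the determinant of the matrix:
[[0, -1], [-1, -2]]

For a 2×2 matrix [[a, b], [c, d]], det = ad - bc
det = (0)(-2) - (-1)(-1) = 0 - 1 = -1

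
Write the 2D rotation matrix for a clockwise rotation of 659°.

Rotation matrix formula: [[cos θ, -sin θ], [sin θ, cos θ]]
A clockwise rotation by 659° is equivalent to a counterclockwise rotation by -659°.
For θ = -659°:
cos(-659°) = 0.4848
sin(-659°) = 0.8746
Result: [[0.4848, -0.8746], [0.8746, 0.4848]]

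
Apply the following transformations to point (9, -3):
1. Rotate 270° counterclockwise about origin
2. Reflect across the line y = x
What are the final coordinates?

Step 1: Rotate 270° → (-3, -9)
Step 2: Reflect across line y = x → (-9, -3)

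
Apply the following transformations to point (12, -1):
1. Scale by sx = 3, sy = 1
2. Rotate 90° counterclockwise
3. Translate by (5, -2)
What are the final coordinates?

Step 1: Scale → (36, -1)
Step 2: Rotate 90° → (1, 36)
Step 3: Translate → (6, 34)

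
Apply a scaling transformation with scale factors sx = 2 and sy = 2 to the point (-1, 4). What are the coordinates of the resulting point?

Scaling matrix:
[[2, 0], [0, 2]]
Result: (-1 × 2, 4 × 2) = (-2, 8)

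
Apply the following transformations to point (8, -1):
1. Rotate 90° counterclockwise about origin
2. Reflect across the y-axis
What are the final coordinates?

Step 1: Rotate 90° → (1, 8)
Step 2: Reflect across y-axis → (-1, 8)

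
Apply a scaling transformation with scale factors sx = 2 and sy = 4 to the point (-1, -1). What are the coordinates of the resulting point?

Scaling matrix:
[[2, 0], [0, 4]]
Result: (-1 × 2, -1 × 4) = (-2, -4)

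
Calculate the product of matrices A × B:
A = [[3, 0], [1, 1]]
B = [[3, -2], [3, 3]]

Matrix multiplication:
C[0][0] = 3×3 + 0×3 = 9
C[0][1] = 3×-2 + 0×3 = -6
C[1][0] = 1×3 + 1×3 = 6
C[1][1] = 1×-2 + 1×3 = 1
Result: [[9, -6], [6, 1]]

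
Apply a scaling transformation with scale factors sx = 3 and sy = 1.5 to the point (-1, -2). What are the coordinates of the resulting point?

Scaling matrix:
[[3, 0], [0, 1.50]]
Result: (-1 × 3, -2 × 1.5) = (-3, -3)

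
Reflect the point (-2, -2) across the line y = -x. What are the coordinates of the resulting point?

Reflection across line y = -x: (-2, -2) → (2, 2)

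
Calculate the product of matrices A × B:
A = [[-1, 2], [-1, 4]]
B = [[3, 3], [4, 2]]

Matrix multiplication:
C[0][0] = -1×3 + 2×4 = 5
C[0][1] = -1×3 + 2×2 = 1
C[1][0] = -1×3 + 4×4 = 13
C[1][1] = -1×3 + 4×2 = 5
Result: [[5, 1], [13, 5]]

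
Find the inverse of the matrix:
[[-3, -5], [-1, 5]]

For [[a,b],[c,d]], inverse = (1/det)·[[d,-b],[-c,a]]
det = (-3)(5) - (-5)(-1) = -15 - 5 = -20
Inverse = (1/-20)·[[5, 5], [1, -3]]
= [[-1/4, -1/4], [-1/20, 3/20]]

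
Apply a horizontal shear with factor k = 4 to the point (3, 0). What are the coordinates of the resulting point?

Shear matrix for horizontal shear with factor k = 4:
[[1, 4], [0, 1]]
Result: (3, 0) → (3, 0)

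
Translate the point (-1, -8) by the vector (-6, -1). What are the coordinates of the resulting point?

Translation by (-6, -1) (homogeneous matrix [[1, 0, -6], [0, 1, -1], [0, 0, 1]]):
x' = -1 + -6 = -7
y' = -8 + -1 = -9
Result: (-7, -9)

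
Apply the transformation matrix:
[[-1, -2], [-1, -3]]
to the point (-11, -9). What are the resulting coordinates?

Matrix multiplication:
[[-1, -2], [-1, -3]] × [-11, -9]ᵀ
= [(-1)(-11) + (-2)(-9), (-1)(-11) + (-3)(-9)]ᵀ
= [29, 38]ᵀ
Result: (29, 38)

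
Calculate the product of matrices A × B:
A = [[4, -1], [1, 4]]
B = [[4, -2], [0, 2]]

Matrix multiplication:
C[0][0] = 4×4 + -1×0 = 16
C[0][1] = 4×-2 + -1×2 = -10
C[1][0] = 1×4 + 4×0 = 4
C[1][1] = 1×-2 + 4×2 = 6
Result: [[16, -10], [4, 6]]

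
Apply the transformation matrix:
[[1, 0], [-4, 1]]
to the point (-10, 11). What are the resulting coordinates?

Matrix multiplication:
[[1, 0], [-4, 1]] × [-10, 11]ᵀ
= [(1)(-10) + (0)(11), (-4)(-10) + (1)(11)]ᵀ
= [-10, 51]ᵀ
Result: (-10, 51)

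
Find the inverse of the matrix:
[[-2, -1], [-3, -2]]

For [[a,b],[c,d]], inverse = (1/det)·[[d,-b],[-c,a]]
det = (-2)(-2) - (-1)(-3) = 4 - 3 = 1
Inverse = [[-2, 1], [3, -2]]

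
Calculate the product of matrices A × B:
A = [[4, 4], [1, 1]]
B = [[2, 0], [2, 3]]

Matrix multiplication:
C[0][0] = 4×2 + 4×2 = 16
C[0][1] = 4×0 + 4×3 = 12
C[1][0] = 1×2 + 1×2 = 4
C[1][1] = 1×0 + 1×3 = 3
Result: [[16, 12], [4, 3]]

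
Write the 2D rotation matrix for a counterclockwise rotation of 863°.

Rotation matrix formula: [[cos θ, -sin θ], [sin θ, cos θ]]
For θ = 863°:
cos(863°) = -0.7986
sin(863°) = 0.6018
Result: [[-0.7986, -0.6018], [0.6018, -0.7986]]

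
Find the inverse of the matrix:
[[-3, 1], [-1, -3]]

For [[a,b],[c,d]], inverse = (1/det)·[[d,-b],[-c,a]]
det = (-3)(-3) - (1)(-1) = 9 - -1 = 10
Inverse = (1/10)·[[-3, -1], [1, -3]]
= [[-3/10, -1/10], [1/10, -3/10]]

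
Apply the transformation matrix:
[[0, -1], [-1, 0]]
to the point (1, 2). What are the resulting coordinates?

Matrix multiplication:
[[0, -1], [-1, 0]] × [1, 2]ᵀ
= [(0)(1) + (-1)(2), (-1)(1) + (0)(2)]ᵀ
= [-2, -1]ᵀ
Result: (-2, -1)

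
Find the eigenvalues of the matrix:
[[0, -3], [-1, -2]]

Characteristic equation: det(A - λI) = 0
λ² - (trace)λ + (det) = 0
trace = 0 + -2 = -2, det = (0)(-2) - (-3)(-1) = -3
λ² - (-2)λ + (-3) = 0
λ = (-2 ± √((-2)² - 4·(-3))) / 2 = (-2 ± √16) / 2
Solving: λ = -3, 1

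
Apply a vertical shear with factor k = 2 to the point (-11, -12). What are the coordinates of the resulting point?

Shear matrix for vertical shear with factor k = 2:
[[1, 0], [2, 1]]
Result: (-11, -12) → (-11, -34)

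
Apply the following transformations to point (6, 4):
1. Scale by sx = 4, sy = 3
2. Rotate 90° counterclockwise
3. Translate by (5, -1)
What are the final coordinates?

Step 1: Scale → (24, 12)
Step 2: Rotate 90° → (-12, 24)
Step 3: Translate → (-7, 23)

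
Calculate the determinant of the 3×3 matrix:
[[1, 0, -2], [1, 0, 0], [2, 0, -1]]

Expansion along first row:
det = 1·det([[0,0],[0,-1]]) - 0·det([[1,0],[2,-1]]) + -2·det([[1,0],[2,0]])
    = 1·(0·-1 - 0·0) - 0·(1·-1 - 0·2) + -2·(1·0 - 0·2)
    = 1·0 - 0·-1 + -2·0
    = 0 + 0 + 0 = 0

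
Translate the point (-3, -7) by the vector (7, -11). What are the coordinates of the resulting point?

Translation by (7, -11) (homogeneous matrix [[1, 0, 7], [0, 1, -11], [0, 0, 1]]):
x' = -3 + 7 = 4
y' = -7 + -11 = -18
Result: (4, -18)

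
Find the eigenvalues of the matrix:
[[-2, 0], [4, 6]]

Characteristic equation: det(A - λI) = 0
λ² - (trace)λ + (det) = 0
trace = -2 + 6 = 4, det = (-2)(6) - (0)(4) = -12
λ² - (4)λ + (-12) = 0
λ = (4 ± √((4)² - 4·(-12))) / 2 = (4 ± √64) / 2
Solving: λ = -2, 6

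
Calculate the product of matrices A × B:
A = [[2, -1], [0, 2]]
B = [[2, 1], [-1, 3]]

Matrix multiplication:
C[0][0] = 2×2 + -1×-1 = 5
C[0][1] = 2×1 + -1×3 = -1
C[1][0] = 0×2 + 2×-1 = -2
C[1][1] = 0×1 + 2×3 = 6
Result: [[5, -1], [-2, 6]]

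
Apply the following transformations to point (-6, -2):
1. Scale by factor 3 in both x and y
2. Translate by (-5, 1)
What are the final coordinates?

Step 1: Scale (-6, -2) by 3 → (-18, -6)
Step 2: Translate by (-5, 1) → (-23, -5)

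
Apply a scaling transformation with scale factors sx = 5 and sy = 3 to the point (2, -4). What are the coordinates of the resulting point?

Scaling matrix:
[[5, 0], [0, 3]]
Result: (2 × 5, -4 × 3) = (10, -12)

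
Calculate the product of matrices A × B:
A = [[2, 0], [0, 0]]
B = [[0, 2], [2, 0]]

Matrix multiplication:
C[0][0] = 2×0 + 0×2 = 0
C[0][1] = 2×2 + 0×0 = 4
C[1][0] = 0×0 + 0×2 = 0
C[1][1] = 0×2 + 0×0 = 0
Result: [[0, 4], [0, 0]]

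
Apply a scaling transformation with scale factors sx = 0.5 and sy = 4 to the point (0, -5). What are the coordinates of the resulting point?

Scaling matrix:
[[0.50, 0], [0, 4]]
Result: (0 × 0.5, -5 × 4) = (0, -20)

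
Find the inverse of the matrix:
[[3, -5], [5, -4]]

For [[a,b],[c,d]], inverse = (1/det)·[[d,-b],[-c,a]]
det = (3)(-4) - (-5)(5) = -12 - -25 = 13
Inverse = (1/13)·[[-4, 5], [-5, 3]]
= [[-4/13, 5/13], [-5/13, 3/13]]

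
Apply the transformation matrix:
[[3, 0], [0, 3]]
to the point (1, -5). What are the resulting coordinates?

Matrix multiplication:
[[3, 0], [0, 3]] × [1, -5]ᵀ
= [(3)(1) + (0)(-5), (0)(1) + (3)(-5)]ᵀ
= [3, -15]ᵀ
Result: (3, -15)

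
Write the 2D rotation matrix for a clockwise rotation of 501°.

Rotation matrix formula: [[cos θ, -sin θ], [sin θ, cos θ]]
A clockwise rotation by 501° is equivalent to a counterclockwise rotation by -501°.
For θ = -501°:
cos(-501°) = -0.7771
sin(-501°) = -0.6293
Result: [[-0.7771, 0.6293], [-0.6293, -0.7771]]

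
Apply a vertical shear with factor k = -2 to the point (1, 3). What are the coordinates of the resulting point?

Shear matrix for vertical shear with factor k = -2:
[[1, 0], [-2, 1]]
Result: (1, 3) → (1, 1)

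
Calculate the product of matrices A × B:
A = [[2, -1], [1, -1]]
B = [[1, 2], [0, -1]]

Matrix multiplication:
C[0][0] = 2×1 + -1×0 = 2
C[0][1] = 2×2 + -1×-1 = 5
C[1][0] = 1×1 + -1×0 = 1
C[1][1] = 1×2 + -1×-1 = 3
Result: [[2, 5], [1, 3]]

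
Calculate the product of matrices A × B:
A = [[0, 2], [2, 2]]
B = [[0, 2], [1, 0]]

Matrix multiplication:
C[0][0] = 0×0 + 2×1 = 2
C[0][1] = 0×2 + 2×0 = 0
C[1][0] = 2×0 + 2×1 = 2
C[1][1] = 2×2 + 2×0 = 4
Result: [[2, 0], [2, 4]]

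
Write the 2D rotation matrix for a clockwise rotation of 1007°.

Rotation matrix formula: [[cos θ, -sin θ], [sin θ, cos θ]]
A clockwise rotation by 1007° is equivalent to a counterclockwise rotation by -1007°.
For θ = -1007°:
cos(-1007°) = 0.2924
sin(-1007°) = 0.9563
Result: [[0.2924, -0.9563], [0.9563, 0.2924]]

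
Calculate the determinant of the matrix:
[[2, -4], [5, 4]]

For a 2×2 matrix [[a, b], [c, d]], det = ad - bc
det = (2)(4) - (-4)(5) = 8 - -20 = 28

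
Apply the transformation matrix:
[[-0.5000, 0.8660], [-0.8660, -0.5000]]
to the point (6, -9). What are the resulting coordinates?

Matrix multiplication:
[[-0.5000, 0.8660], [-0.8660, -0.5000]] × [6, -9]ᵀ
= [(-0.5000)(6) + (0.8660)(-9), (-0.8660)(6) + (-0.5000)(-9)]ᵀ
= [-10.7940, -0.6960]ᵀ
Result: (-10.7940, -0.6960)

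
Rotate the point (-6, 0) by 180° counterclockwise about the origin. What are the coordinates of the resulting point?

Rotation matrix for 180°: [[cos 180°, -sin 180°], [sin 180°, cos 180°]] = [[-1, 0], [0, -1]]
[[-1, 0], [0, -1]] × [-6, 0]ᵀ = [6, 0]ᵀ
Result: (6, 0)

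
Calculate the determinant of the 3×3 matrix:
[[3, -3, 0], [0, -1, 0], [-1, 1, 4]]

Expansion along first row:
det = 3·det([[-1,0],[1,4]]) - -3·det([[0,0],[-1,4]]) + 0·det([[0,-1],[-1,1]])
    = 3·(-1·4 - 0·1) - -3·(0·4 - 0·-1) + 0·(0·1 - -1·-1)
    = 3·-4 - -3·0 + 0·-1
    = -12 + 0 + 0 = -12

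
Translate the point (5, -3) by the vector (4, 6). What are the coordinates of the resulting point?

Translation by (4, 6) (homogeneous matrix [[1, 0, 4], [0, 1, 6], [0, 0, 1]]):
x' = 5 + 4 = 9
y' = -3 + 6 = 3
Result: (9, 3)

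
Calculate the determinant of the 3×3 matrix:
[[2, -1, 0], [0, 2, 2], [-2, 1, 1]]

Expansion along first row:
det = 2·det([[2,2],[1,1]]) - -1·det([[0,2],[-2,1]]) + 0·det([[0,2],[-2,1]])
    = 2·(2·1 - 2·1) - -1·(0·1 - 2·-2) + 0·(0·1 - 2·-2)
    = 2·0 - -1·4 + 0·4
    = 0 + 4 + 0 = 4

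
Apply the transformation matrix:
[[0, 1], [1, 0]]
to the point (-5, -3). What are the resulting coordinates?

Matrix multiplication:
[[0, 1], [1, 0]] × [-5, -3]ᵀ
= [(0)(-5) + (1)(-3), (1)(-5) + (0)(-3)]ᵀ
= [-3, -5]ᵀ
Result: (-3, -5)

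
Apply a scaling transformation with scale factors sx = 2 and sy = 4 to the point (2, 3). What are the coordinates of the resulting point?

Scaling matrix:
[[2, 0], [0, 4]]
Result: (2 × 2, 3 × 4) = (4, 12)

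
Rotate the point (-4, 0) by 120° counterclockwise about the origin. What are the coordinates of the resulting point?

Rotation matrix for 120°: [[cos 120°, -sin 120°], [sin 120°, cos 120°]] ≈ [[-0.500000, -0.866025], [0.866025, -0.500000]]
[[-0.500000, -0.866025], [0.866025, -0.500000]] × [-4, 0]ᵀ ≈ [2, -3.4641]ᵀ
Result: (2, -3.4641)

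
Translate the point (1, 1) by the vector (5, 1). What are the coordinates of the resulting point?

Translation by (5, 1) (homogeneous matrix [[1, 0, 5], [0, 1, 1], [0, 0, 1]]):
x' = 1 + 5 = 6
y' = 1 + 1 = 2
Result: (6, 2)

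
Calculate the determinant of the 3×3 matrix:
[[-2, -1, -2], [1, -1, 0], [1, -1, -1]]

Expansion along first row:
det = -2·det([[-1,0],[-1,-1]]) - -1·det([[1,0],[1,-1]]) + -2·det([[1,-1],[1,-1]])
    = -2·(-1·-1 - 0·-1) - -1·(1·-1 - 0·1) + -2·(1·-1 - -1·1)
    = -2·1 - -1·-1 + -2·0
    = -2 + -1 + 0 = -3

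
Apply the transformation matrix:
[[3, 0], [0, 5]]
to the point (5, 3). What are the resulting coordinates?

Matrix multiplication:
[[3, 0], [0, 5]] × [5, 3]ᵀ
= [(3)(5) + (0)(3), (0)(5) + (5)(3)]ᵀ
= [15, 15]ᵀ
Result: (15, 15)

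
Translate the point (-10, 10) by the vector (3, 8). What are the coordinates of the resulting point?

Translation by (3, 8) (homogeneous matrix [[1, 0, 3], [0, 1, 8], [0, 0, 1]]):
x' = -10 + 3 = -7
y' = 10 + 8 = 18
Result: (-7, 18)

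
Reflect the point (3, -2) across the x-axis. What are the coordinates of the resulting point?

Reflection across x-axis: (3, -2) → (3, 2)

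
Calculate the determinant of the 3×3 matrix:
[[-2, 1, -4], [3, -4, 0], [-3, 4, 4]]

Expansion along first row:
det = -2·det([[-4,0],[4,4]]) - 1·det([[3,0],[-3,4]]) + -4·det([[3,-4],[-3,4]])
    = -2·(-4·4 - 0·4) - 1·(3·4 - 0·-3) + -4·(3·4 - -4·-3)
    = -2·-16 - 1·12 + -4·0
    = 32 + -12 + 0 = 20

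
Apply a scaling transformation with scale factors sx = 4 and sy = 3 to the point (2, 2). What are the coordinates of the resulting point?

Scaling matrix:
[[4, 0], [0, 3]]
Result: (2 × 4, 2 × 3) = (8, 6)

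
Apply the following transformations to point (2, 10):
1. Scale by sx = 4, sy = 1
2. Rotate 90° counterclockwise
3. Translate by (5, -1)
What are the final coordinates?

Step 1: Scale → (8, 10)
Step 2: Rotate 90° → (-10, 8)
Step 3: Translate → (-5, 7)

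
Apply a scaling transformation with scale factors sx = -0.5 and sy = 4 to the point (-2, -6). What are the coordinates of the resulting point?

Scaling matrix:
[[-0.50, 0], [0, 4]]
Result: (-2 × -0.5, -6 × 4) = (1, -24)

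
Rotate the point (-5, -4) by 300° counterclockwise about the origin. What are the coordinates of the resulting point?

Rotation matrix for 300°: [[cos 300°, -sin 300°], [sin 300°, cos 300°]] ≈ [[0.500000, 0.866025], [-0.866025, 0.500000]]
[[0.500000, 0.866025], [-0.866025, 0.500000]] × [-5, -4]ᵀ ≈ [-5.9641, 2.3301]ᵀ
Result: (-5.9641, 2.3301)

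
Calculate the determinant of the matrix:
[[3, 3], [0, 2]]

For a 2×2 matrix [[a, b], [c, d]], det = ad - bc
det = (3)(2) - (3)(0) = 6 - 0 = 6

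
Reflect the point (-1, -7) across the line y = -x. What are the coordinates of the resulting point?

Reflection across line y = -x: (-1, -7) → (7, 1)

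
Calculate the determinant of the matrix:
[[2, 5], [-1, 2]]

For a 2×2 matrix [[a, b], [c, d]], det = ad - bc
det = (2)(2) - (5)(-1) = 4 - -5 = 9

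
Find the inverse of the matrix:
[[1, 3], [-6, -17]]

For [[a,b],[c,d]], inverse = (1/det)·[[d,-b],[-c,a]]
det = (1)(-17) - (3)(-6) = -17 - -18 = 1
Inverse = [[-17, -3], [6, 1]]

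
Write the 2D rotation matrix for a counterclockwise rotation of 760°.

Rotation matrix formula: [[cos θ, -sin θ], [sin θ, cos θ]]
For θ = 760°:
cos(760°) = 0.7660
sin(760°) = 0.6428
Result: [[0.7660, -0.6428], [0.6428, 0.7660]]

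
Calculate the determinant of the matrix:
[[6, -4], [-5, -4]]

For a 2×2 matrix [[a, b], [c, d]], det = ad - bc
det = (6)(-4) - (-4)(-5) = -24 - 20 = -44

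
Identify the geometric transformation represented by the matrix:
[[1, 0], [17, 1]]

This matrix represents: vertical shear with factor 17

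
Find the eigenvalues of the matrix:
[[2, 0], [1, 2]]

Characteristic equation: det(A - λI) = 0
λ² - (trace)λ + (det) = 0
trace = 2 + 2 = 4, det = (2)(2) - (0)(1) = 4
λ² - (4)λ + (4) = 0
λ = (4 ± √((4)² - 4·(4))) / 2 = (4 ± √0) / 2
Solving: λ = 2, 2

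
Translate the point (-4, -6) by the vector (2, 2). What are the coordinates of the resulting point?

Translation by (2, 2) (homogeneous matrix [[1, 0, 2], [0, 1, 2], [0, 0, 1]]):
x' = -4 + 2 = -2
y' = -6 + 2 = -4
Result: (-2, -4)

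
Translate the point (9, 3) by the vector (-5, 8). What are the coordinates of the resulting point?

Translation by (-5, 8) (homogeneous matrix [[1, 0, -5], [0, 1, 8], [0, 0, 1]]):
x' = 9 + -5 = 4
y' = 3 + 8 = 11
Result: (4, 11)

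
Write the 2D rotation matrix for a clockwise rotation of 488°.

Rotation matrix formula: [[cos θ, -sin θ], [sin θ, cos θ]]
A clockwise rotation by 488° is equivalent to a counterclockwise rotation by -488°.
For θ = -488°:
cos(-488°) = -0.6157
sin(-488°) = -0.7880
Result: [[-0.6157, 0.7880], [-0.7880, -0.6157]]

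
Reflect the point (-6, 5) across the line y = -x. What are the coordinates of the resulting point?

Reflection across line y = -x: (-6, 5) → (-5, 6)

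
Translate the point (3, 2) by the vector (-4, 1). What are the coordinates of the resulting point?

Translation by (-4, 1) (homogeneous matrix [[1, 0, -4], [0, 1, 1], [0, 0, 1]]):
x' = 3 + -4 = -1
y' = 2 + 1 = 3
Result: (-1, 3)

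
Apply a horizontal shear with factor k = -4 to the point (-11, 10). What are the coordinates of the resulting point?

Shear matrix for horizontal shear with factor k = -4:
[[1, -4], [0, 1]]
Result: (-11, 10) → (-51, 10)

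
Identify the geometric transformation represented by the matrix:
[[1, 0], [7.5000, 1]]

This matrix represents: vertical shear with factor 7.5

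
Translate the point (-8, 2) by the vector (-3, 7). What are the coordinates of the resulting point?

Translation by (-3, 7) (homogeneous matrix [[1, 0, -3], [0, 1, 7], [0, 0, 1]]):
x' = -8 + -3 = -11
y' = 2 + 7 = 9
Result: (-11, 9)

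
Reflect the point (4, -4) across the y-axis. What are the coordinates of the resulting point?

Reflection across y-axis: (4, -4) → (-4, -4)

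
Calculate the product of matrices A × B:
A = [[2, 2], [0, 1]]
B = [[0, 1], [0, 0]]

Matrix multiplication:
C[0][0] = 2×0 + 2×0 = 0
C[0][1] = 2×1 + 2×0 = 2
C[1][0] = 0×0 + 1×0 = 0
C[1][1] = 0×1 + 1×0 = 0
Result: [[0, 2], [0, 0]]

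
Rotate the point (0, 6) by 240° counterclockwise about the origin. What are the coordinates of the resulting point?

Rotation matrix for 240°: [[cos 240°, -sin 240°], [sin 240°, cos 240°]] ≈ [[-0.500000, 0.866025], [-0.866025, -0.500000]]
[[-0.500000, 0.866025], [-0.866025, -0.500000]] × [0, 6]ᵀ ≈ [5.1962, -3]ᵀ
Result: (5.1962, -3)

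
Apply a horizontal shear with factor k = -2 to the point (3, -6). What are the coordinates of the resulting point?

Shear matrix for horizontal shear with factor k = -2:
[[1, -2], [0, 1]]
Result: (3, -6) → (15, -6)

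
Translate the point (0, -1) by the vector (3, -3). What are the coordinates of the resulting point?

Translation by (3, -3) (homogeneous matrix [[1, 0, 3], [0, 1, -3], [0, 0, 1]]):
x' = 0 + 3 = 3
y' = -1 + -3 = -4
Result: (3, -4)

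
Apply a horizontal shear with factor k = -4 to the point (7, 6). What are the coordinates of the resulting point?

Shear matrix for horizontal shear with factor k = -4:
[[1, -4], [0, 1]]
Result: (7, 6) → (-17, 6)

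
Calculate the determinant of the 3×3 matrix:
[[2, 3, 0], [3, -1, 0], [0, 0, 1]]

Expansion along first row:
det = 2·det([[-1,0],[0,1]]) - 3·det([[3,0],[0,1]]) + 0·det([[3,-1],[0,0]])
    = 2·(-1·1 - 0·0) - 3·(3·1 - 0·0) + 0·(3·0 - -1·0)
    = 2·-1 - 3·3 + 0·0
    = -2 + -9 + 0 = -11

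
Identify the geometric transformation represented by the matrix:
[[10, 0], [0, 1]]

This matrix represents: non-uniform scaling by sx = 10, sy = 1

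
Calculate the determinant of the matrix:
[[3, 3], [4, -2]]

For a 2×2 matrix [[a, b], [c, d]], det = ad - bc
det = (3)(-2) - (3)(4) = -6 - 12 = -18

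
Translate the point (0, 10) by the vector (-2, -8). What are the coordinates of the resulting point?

Translation by (-2, -8) (homogeneous matrix [[1, 0, -2], [0, 1, -8], [0, 0, 1]]):
x' = 0 + -2 = -2
y' = 10 + -8 = 2
Result: (-2, 2)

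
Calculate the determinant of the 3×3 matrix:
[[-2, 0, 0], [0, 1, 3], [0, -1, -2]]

Expansion along first row:
det = -2·det([[1,3],[-1,-2]]) - 0·det([[0,3],[0,-2]]) + 0·det([[0,1],[0,-1]])
    = -2·(1·-2 - 3·-1) - 0·(0·-2 - 3·0) + 0·(0·-1 - 1·0)
    = -2·1 - 0·0 + 0·0
    = -2 + 0 + 0 = -2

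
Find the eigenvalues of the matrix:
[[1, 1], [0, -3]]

Characteristic equation: det(A - λI) = 0
λ² - (trace)λ + (det) = 0
trace = 1 + -3 = -2, det = (1)(-3) - (1)(0) = -3
λ² - (-2)λ + (-3) = 0
λ = (-2 ± √((-2)² - 4·(-3))) / 2 = (-2 ± √16) / 2
Solving: λ = -3, 1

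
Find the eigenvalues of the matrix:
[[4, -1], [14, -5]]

Characteristic equation: det(A - λI) = 0
λ² - (trace)λ + (det) = 0
trace = 4 + -5 = -1, det = (4)(-5) - (-1)(14) = -6
λ² - (-1)λ + (-6) = 0
λ = (-1 ± √((-1)² - 4·(-6))) / 2 = (-1 ± √25) / 2
Solving: λ = -3, 2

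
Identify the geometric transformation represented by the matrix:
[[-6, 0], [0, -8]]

This matrix represents: non-uniform scaling by sx = -6, sy = -8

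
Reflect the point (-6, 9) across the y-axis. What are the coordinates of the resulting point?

Reflection across y-axis: (-6, 9) → (6, 9)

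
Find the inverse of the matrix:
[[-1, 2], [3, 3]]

For [[a,b],[c,d]], inverse = (1/det)·[[d,-b],[-c,a]]
det = (-1)(3) - (2)(3) = -3 - 6 = -9
Inverse = (1/-9)·[[3, -2], [-3, -1]]
= [[-1/3, 2/9], [1/3, 1/9]]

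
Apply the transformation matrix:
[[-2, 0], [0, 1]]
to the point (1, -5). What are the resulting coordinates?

Matrix multiplication:
[[-2, 0], [0, 1]] × [1, -5]ᵀ
= [(-2)(1) + (0)(-5), (0)(1) + (1)(-5)]ᵀ
= [-2, -5]ᵀ
Result: (-2, -5)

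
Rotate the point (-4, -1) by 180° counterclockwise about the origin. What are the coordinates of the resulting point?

Rotation matrix for 180°: [[cos 180°, -sin 180°], [sin 180°, cos 180°]] = [[-1, 0], [0, -1]]
[[-1, 0], [0, -1]] × [-4, -1]ᵀ = [4, 1]ᵀ
Result: (4, 1)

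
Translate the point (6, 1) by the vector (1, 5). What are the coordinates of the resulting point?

Translation by (1, 5) (homogeneous matrix [[1, 0, 1], [0, 1, 5], [0, 0, 1]]):
x' = 6 + 1 = 7
y' = 1 + 5 = 6
Result: (7, 6)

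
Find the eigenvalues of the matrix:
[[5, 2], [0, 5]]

Characteristic equation: det(A - λI) = 0
λ² - (trace)λ + (det) = 0
trace = 5 + 5 = 10, det = (5)(5) - (2)(0) = 25
λ² - (10)λ + (25) = 0
λ = (10 ± √((10)² - 4·(25))) / 2 = (10 ± √0) / 2
Solving: λ = 5, 5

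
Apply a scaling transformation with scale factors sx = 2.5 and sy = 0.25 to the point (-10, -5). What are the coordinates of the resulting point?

Scaling matrix:
[[2.50, 0], [0, 0.25]]
Result: (-10 × 2.5, -5 × 0.25) = (-25, -1.25)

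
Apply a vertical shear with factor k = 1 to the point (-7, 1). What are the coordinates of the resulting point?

Shear matrix for vertical shear with factor k = 1:
[[1, 0], [1, 1]]
Result: (-7, 1) → (-7, -6)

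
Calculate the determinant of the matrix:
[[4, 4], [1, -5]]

For a 2×2 matrix [[a, b], [c, d]], det = ad - bc
det = (4)(-5) - (4)(1) = -20 - 4 = -24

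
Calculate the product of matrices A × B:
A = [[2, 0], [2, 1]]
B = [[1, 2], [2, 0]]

Matrix multiplication:
C[0][0] = 2×1 + 0×2 = 2
C[0][1] = 2×2 + 0×0 = 4
C[1][0] = 2×1 + 1×2 = 4
C[1][1] = 2×2 + 1×0 = 4
Result: [[2, 4], [4, 4]]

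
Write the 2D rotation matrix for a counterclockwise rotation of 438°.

Rotation matrix formula: [[cos θ, -sin θ], [sin θ, cos θ]]
For θ = 438°:
cos(438°) = 0.2079
sin(438°) = 0.9781
Result: [[0.2079, -0.9781], [0.9781, 0.2079]]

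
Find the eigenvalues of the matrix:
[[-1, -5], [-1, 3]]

Characteristic equation: det(A - λI) = 0
λ² - (trace)λ + (det) = 0
trace = -1 + 3 = 2, det = (-1)(3) - (-5)(-1) = -8
λ² - (2)λ + (-8) = 0
λ = (2 ± √((2)² - 4·(-8))) / 2 = (2 ± √36) / 2
Solving: λ = -2, 4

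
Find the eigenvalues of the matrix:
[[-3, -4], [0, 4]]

Characteristic equation: det(A - λI) = 0
λ² - (trace)λ + (det) = 0
trace = -3 + 4 = 1, det = (-3)(4) - (-4)(0) = -12
λ² - (1)λ + (-12) = 0
λ = (1 ± √((1)² - 4·(-12))) / 2 = (1 ± √49) / 2
Solving: λ = -3, 4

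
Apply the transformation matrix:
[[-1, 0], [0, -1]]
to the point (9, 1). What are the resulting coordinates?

Matrix multiplication:
[[-1, 0], [0, -1]] × [9, 1]ᵀ
= [(-1)(9) + (0)(1), (0)(9) + (-1)(1)]ᵀ
= [-9, -1]ᵀ
Result: (-9, -1)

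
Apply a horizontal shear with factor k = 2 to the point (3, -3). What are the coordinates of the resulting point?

Shear matrix for horizontal shear with factor k = 2:
[[1, 2], [0, 1]]
Result: (3, -3) → (-3, -3)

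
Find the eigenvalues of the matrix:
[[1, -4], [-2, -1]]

Characteristic equation: det(A - λI) = 0
λ² - (trace)λ + (det) = 0
trace = 1 + -1 = 0, det = (1)(-1) - (-4)(-2) = -9
λ² - (0)λ + (-9) = 0
λ = (0 ± √((0)² - 4·(-9))) / 2 = (0 ± √36) / 2
Solving: λ = -3, 3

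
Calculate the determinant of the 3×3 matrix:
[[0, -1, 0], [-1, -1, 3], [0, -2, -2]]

Expansion along first row:
det = 0·det([[-1,3],[-2,-2]]) - -1·det([[-1,3],[0,-2]]) + 0·det([[-1,-1],[0,-2]])
    = 0·(-1·-2 - 3·-2) - -1·(-1·-2 - 3·0) + 0·(-1·-2 - -1·0)
    = 0·8 - -1·2 + 0·2
    = 0 + 2 + 0 = 2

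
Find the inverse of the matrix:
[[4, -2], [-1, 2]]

For [[a,b],[c,d]], inverse = (1/det)·[[d,-b],[-c,a]]
det = (4)(2) - (-2)(-1) = 8 - 2 = 6
Inverse = (1/6)·[[2, 2], [1, 4]]
= [[1/3, 1/3], [1/6, 2/3]]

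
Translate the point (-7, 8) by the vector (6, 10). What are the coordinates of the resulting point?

Translation by (6, 10) (homogeneous matrix [[1, 0, 6], [0, 1, 10], [0, 0, 1]]):
x' = -7 + 6 = -1
y' = 8 + 10 = 18
Result: (-1, 18)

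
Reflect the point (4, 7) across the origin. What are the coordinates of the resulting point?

Reflection across origin: (4, 7) → (-4, -7)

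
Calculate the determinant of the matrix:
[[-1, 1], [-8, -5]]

For a 2×2 matrix [[a, b], [c, d]], det = ad - bc
det = (-1)(-5) - (1)(-8) = 5 - -8 = 13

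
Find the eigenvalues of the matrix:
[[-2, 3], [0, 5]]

Characteristic equation: det(A - λI) = 0
λ² - (trace)λ + (det) = 0
trace = -2 + 5 = 3, det = (-2)(5) - (3)(0) = -10
λ² - (3)λ + (-10) = 0
λ = (3 ± √((3)² - 4·(-10))) / 2 = (3 ± √49) / 2
Solving: λ = -2, 5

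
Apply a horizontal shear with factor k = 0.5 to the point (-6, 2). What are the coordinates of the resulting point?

Shear matrix for horizontal shear with factor k = 0.5:
[[1, 0.50], [0, 1]]
Result: (-6, 2) → (-5, 2)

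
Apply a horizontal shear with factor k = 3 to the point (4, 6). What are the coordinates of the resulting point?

Shear matrix for horizontal shear with factor k = 3:
[[1, 3], [0, 1]]
Result: (4, 6) → (22, 6)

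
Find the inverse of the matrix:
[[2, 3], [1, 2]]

For [[a,b],[c,d]], inverse = (1/det)·[[d,-b],[-c,a]]
det = (2)(2) - (3)(1) = 4 - 3 = 1
Inverse = [[2, -3], [-1, 2]]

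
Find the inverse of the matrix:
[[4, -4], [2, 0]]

For [[a,b],[c,d]], inverse = (1/det)·[[d,-b],[-c,a]]
det = (4)(0) - (-4)(2) = 0 - -8 = 8
Inverse = (1/8)·[[0, 4], [-2, 4]]
= [[0, 1/2], [-1/4, 1/2]]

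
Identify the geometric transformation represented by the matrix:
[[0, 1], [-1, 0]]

This matrix represents: rotation by 270° counterclockwise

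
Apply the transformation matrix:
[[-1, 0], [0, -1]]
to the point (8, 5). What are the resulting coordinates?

Matrix multiplication:
[[-1, 0], [0, -1]] × [8, 5]ᵀ
= [(-1)(8) + (0)(5), (0)(8) + (-1)(5)]ᵀ
= [-8, -5]ᵀ
Result: (-8, -5)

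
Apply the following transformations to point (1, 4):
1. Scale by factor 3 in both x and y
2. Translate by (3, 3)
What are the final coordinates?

Step 1: Scale (1, 4) by 3 → (3, 12)
Step 2: Translate by (3, 3) → (6, 15)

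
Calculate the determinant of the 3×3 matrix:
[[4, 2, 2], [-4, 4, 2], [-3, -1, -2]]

Expansion along first row:
det = 4·det([[4,2],[-1,-2]]) - 2·det([[-4,2],[-3,-2]]) + 2·det([[-4,4],[-3,-1]])
    = 4·(4·-2 - 2·-1) - 2·(-4·-2 - 2·-3) + 2·(-4·-1 - 4·-3)
    = 4·-6 - 2·14 + 2·16
    = -24 + -28 + 32 = -20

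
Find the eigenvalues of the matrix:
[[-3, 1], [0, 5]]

Characteristic equation: det(A - λI) = 0
λ² - (trace)λ + (det) = 0
trace = -3 + 5 = 2, det = (-3)(5) - (1)(0) = -15
λ² - (2)λ + (-15) = 0
λ = (2 ± √((2)² - 4·(-15))) / 2 = (2 ± √64) / 2
Solving: λ = -3, 5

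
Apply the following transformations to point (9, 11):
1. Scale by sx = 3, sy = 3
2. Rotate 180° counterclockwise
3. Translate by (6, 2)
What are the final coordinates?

Step 1: Scale → (27, 33)
Step 2: Rotate 180° → (-27, -33)
Step 3: Translate → (-21, -31)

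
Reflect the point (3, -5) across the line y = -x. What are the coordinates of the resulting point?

Reflection across line y = -x: (3, -5) → (5, -3)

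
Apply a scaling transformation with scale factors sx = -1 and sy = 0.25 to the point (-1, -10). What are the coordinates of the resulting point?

Scaling matrix:
[[-1, 0], [0, 0.25]]
Result: (-1 × -1, -10 × 0.25) = (1, -2.5)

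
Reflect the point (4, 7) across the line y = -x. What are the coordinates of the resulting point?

Reflection across line y = -x: (4, 7) → (-7, -4)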